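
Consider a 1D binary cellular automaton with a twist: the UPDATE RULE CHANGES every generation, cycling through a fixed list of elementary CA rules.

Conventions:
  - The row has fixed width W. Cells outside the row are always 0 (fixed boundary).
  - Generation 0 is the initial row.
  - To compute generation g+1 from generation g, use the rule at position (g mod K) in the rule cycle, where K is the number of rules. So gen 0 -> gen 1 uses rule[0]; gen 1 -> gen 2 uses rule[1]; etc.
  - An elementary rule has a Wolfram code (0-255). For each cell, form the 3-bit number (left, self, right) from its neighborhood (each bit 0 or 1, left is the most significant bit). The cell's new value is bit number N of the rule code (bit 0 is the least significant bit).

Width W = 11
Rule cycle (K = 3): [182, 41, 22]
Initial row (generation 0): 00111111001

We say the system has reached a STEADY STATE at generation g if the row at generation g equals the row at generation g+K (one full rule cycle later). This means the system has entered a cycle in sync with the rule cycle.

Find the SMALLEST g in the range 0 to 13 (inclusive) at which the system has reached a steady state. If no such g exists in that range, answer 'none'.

Gen 0: 00111111001
Gen 1 (rule 182): 01011110111
Gen 2 (rule 41): 00110001100
Gen 3 (rule 22): 01001010010
Gen 4 (rule 182): 11111111111
Gen 5 (rule 41): 10000000000
Gen 6 (rule 22): 11000000000
Gen 7 (rule 182): 00100000000
Gen 8 (rule 41): 10001111111
Gen 9 (rule 22): 11010000000
Gen 10 (rule 182): 00111000000
Gen 11 (rule 41): 10100011111
Gen 12 (rule 22): 10110100000
Gen 13 (rule 182): 11001110000
Gen 14 (rule 41): 10001000111
Gen 15 (rule 22): 11011101000
Gen 16 (rule 182): 00101011100

Answer: none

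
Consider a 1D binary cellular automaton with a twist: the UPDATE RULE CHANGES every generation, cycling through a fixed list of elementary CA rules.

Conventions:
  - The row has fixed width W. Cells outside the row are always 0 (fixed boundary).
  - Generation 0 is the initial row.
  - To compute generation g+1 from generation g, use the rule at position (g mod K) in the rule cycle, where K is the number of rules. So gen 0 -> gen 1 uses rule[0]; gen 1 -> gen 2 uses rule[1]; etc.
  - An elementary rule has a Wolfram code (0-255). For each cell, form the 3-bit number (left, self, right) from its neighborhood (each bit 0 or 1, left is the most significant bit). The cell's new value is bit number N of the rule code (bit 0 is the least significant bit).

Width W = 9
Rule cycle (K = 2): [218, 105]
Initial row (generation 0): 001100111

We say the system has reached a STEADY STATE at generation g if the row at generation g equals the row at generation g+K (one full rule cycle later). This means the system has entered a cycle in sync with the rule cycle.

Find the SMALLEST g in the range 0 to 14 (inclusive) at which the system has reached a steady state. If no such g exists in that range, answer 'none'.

Answer: none

Derivation:
Gen 0: 001100111
Gen 1 (rule 218): 011111111
Gen 2 (rule 105): 010000001
Gen 3 (rule 218): 101000010
Gen 4 (rule 105): 010011000
Gen 5 (rule 218): 101111100
Gen 6 (rule 105): 011000101
Gen 7 (rule 218): 111101000
Gen 8 (rule 105): 100110011
Gen 9 (rule 218): 011111111
Gen 10 (rule 105): 010000001
Gen 11 (rule 218): 101000010
Gen 12 (rule 105): 010011000
Gen 13 (rule 218): 101111100
Gen 14 (rule 105): 011000101
Gen 15 (rule 218): 111101000
Gen 16 (rule 105): 100110011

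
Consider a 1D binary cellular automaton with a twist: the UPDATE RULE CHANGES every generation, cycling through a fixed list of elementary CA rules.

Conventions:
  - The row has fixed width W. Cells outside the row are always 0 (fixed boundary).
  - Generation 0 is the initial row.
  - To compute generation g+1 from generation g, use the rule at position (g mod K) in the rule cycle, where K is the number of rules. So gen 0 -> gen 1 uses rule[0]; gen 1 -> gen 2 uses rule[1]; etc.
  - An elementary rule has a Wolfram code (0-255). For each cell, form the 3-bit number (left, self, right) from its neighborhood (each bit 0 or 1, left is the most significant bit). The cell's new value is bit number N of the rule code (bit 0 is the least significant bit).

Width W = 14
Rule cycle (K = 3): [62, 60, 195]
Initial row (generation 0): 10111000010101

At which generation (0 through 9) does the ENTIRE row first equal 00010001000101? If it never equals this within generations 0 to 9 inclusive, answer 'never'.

Gen 0: 10111000010101
Gen 1 (rule 62): 11100100111111
Gen 2 (rule 60): 10010110100000
Gen 3 (rule 195): 00100010001111
Gen 4 (rule 62): 01110111011000
Gen 5 (rule 60): 01001100110100
Gen 6 (rule 195): 10010101010001
Gen 7 (rule 62): 11111111111011
Gen 8 (rule 60): 10000000000110
Gen 9 (rule 195): 00111111111010

Answer: never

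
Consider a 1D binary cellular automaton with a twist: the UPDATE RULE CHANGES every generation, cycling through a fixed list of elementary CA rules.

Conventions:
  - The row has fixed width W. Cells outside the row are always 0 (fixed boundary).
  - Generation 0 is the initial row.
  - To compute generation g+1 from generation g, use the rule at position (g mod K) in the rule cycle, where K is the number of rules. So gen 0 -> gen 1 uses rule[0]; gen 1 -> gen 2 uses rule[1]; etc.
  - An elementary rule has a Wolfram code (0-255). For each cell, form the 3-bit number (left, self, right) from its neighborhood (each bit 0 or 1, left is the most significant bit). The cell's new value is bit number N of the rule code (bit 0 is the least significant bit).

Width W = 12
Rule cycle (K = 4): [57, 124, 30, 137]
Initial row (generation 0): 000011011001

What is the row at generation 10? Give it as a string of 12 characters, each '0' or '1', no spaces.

Answer: 101101011011

Derivation:
Gen 0: 000011011001
Gen 1 (rule 57): 111010110100
Gen 2 (rule 124): 101111111110
Gen 3 (rule 30): 101000000001
Gen 4 (rule 137): 000011111100
Gen 5 (rule 57): 111010000011
Gen 6 (rule 124): 101111000011
Gen 7 (rule 30): 101000100110
Gen 8 (rule 137): 000010000100
Gen 9 (rule 57): 111001110011
Gen 10 (rule 124): 101101011011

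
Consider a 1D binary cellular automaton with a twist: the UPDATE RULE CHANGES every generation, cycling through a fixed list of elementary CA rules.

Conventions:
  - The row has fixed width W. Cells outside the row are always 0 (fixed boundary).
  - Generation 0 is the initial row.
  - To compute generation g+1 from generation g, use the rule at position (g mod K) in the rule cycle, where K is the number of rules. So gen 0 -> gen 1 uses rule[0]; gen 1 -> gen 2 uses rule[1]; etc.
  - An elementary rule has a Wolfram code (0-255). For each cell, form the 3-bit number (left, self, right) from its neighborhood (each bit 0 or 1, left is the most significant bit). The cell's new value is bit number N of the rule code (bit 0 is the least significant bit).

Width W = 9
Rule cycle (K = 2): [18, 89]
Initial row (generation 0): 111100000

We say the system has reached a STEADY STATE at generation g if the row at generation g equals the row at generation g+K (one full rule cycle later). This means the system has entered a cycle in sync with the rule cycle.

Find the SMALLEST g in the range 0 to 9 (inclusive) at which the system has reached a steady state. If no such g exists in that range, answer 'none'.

Answer: 5

Derivation:
Gen 0: 111100000
Gen 1 (rule 18): 000010000
Gen 2 (rule 89): 111001111
Gen 3 (rule 18): 000110000
Gen 4 (rule 89): 110111111
Gen 5 (rule 18): 000000000
Gen 6 (rule 89): 111111111
Gen 7 (rule 18): 000000000
Gen 8 (rule 89): 111111111
Gen 9 (rule 18): 000000000
Gen 10 (rule 89): 111111111
Gen 11 (rule 18): 000000000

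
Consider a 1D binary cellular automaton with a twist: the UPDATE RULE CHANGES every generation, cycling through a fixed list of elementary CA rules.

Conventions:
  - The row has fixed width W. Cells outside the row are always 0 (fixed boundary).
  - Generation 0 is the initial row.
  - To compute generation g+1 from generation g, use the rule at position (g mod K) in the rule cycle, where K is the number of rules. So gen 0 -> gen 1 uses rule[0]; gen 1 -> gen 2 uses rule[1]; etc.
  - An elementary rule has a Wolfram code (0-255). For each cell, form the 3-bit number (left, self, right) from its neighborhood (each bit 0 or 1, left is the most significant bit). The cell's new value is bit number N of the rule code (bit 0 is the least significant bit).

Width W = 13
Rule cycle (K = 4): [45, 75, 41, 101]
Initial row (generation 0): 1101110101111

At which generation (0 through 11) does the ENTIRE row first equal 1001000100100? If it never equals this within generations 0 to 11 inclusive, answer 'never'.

Gen 0: 1101110101111
Gen 1 (rule 45): 1011001111000
Gen 2 (rule 75): 0011011001011
Gen 3 (rule 41): 1010110000110
Gen 4 (rule 101): 1111010110010
Gen 5 (rule 45): 1000111100010
Gen 6 (rule 75): 0011100101100
Gen 7 (rule 41): 1010000011001
Gen 8 (rule 101): 1110111001001
Gen 9 (rule 45): 1001100001001
Gen 10 (rule 75): 0011101110010
Gen 11 (rule 41): 1010011000000

Answer: never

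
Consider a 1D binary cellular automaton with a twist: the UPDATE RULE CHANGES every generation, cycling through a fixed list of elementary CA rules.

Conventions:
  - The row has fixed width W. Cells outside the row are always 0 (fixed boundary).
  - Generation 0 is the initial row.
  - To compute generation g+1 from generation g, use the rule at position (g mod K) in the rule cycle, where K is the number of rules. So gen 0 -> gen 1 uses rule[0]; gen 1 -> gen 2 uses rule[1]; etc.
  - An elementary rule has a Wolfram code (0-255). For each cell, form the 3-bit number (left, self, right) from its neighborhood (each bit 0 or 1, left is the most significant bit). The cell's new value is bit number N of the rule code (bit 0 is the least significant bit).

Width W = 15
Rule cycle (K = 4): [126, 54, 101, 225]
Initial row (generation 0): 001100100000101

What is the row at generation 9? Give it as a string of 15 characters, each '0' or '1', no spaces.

Answer: 110111011111111

Derivation:
Gen 0: 001100100000101
Gen 1 (rule 126): 011111110001111
Gen 2 (rule 54): 100000001010000
Gen 3 (rule 101): 101111101110111
Gen 4 (rule 225): 010111110111011
Gen 5 (rule 126): 111100011101111
Gen 6 (rule 54): 000010100010000
Gen 7 (rule 101): 111011101010111
Gen 8 (rule 225): 011101110101011
Gen 9 (rule 126): 110111011111111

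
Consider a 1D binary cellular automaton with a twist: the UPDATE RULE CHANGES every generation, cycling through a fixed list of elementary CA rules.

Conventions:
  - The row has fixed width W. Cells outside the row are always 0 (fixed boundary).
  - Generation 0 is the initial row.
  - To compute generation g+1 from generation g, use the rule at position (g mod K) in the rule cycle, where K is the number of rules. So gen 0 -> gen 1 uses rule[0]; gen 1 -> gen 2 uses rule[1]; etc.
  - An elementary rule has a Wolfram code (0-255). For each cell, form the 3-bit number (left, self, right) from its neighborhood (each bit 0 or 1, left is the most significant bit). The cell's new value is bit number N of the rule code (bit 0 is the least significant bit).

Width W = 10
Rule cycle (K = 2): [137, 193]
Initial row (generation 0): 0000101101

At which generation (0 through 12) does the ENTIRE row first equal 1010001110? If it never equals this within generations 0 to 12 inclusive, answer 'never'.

Gen 0: 0000101101
Gen 1 (rule 137): 1110001000
Gen 2 (rule 193): 0110100011
Gen 3 (rule 137): 0100001010
Gen 4 (rule 193): 0001100000
Gen 5 (rule 137): 1101001111
Gen 6 (rule 193): 0100000111
Gen 7 (rule 137): 0001110110
Gen 8 (rule 193): 1100110010
Gen 9 (rule 137): 1000100000
Gen 10 (rule 193): 0010001111
Gen 11 (rule 137): 1000101110
Gen 12 (rule 193): 0010000110

Answer: never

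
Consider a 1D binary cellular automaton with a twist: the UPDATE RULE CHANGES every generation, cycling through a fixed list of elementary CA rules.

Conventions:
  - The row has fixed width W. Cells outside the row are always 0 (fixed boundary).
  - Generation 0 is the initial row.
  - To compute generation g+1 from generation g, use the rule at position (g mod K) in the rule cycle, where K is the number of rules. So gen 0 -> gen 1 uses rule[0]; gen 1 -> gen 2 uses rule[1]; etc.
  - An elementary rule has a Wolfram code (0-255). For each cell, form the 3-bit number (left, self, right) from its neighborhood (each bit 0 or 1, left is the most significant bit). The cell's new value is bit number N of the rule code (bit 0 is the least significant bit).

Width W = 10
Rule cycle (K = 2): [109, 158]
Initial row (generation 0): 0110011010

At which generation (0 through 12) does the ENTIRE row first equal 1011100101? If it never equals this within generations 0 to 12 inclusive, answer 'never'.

Gen 0: 0110011010
Gen 1 (rule 109): 0110011110
Gen 2 (rule 158): 1101111101
Gen 3 (rule 109): 1111000111
Gen 4 (rule 158): 1110101110
Gen 5 (rule 109): 1011111010
Gen 6 (rule 158): 1011110011
Gen 7 (rule 109): 1110010011
Gen 8 (rule 158): 1101111110
Gen 9 (rule 109): 1111000010
Gen 10 (rule 158): 1110100111
Gen 11 (rule 109): 1011100101
Gen 12 (rule 158): 1011011101

Answer: 11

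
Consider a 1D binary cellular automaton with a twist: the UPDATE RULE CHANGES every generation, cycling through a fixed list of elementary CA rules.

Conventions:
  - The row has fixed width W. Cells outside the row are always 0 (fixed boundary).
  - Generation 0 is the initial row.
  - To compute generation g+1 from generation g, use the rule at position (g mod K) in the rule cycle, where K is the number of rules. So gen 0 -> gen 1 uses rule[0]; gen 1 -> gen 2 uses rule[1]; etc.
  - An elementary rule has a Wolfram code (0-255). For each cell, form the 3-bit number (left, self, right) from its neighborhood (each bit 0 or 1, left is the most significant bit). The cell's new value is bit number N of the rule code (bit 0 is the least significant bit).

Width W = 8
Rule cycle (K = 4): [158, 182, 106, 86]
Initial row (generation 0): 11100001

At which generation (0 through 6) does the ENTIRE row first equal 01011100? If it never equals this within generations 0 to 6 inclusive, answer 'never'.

Gen 0: 11100001
Gen 1 (rule 158): 11010011
Gen 2 (rule 182): 00111100
Gen 3 (rule 106): 01100100
Gen 4 (rule 86): 10111110
Gen 5 (rule 158): 10111101
Gen 6 (rule 182): 11011011

Answer: never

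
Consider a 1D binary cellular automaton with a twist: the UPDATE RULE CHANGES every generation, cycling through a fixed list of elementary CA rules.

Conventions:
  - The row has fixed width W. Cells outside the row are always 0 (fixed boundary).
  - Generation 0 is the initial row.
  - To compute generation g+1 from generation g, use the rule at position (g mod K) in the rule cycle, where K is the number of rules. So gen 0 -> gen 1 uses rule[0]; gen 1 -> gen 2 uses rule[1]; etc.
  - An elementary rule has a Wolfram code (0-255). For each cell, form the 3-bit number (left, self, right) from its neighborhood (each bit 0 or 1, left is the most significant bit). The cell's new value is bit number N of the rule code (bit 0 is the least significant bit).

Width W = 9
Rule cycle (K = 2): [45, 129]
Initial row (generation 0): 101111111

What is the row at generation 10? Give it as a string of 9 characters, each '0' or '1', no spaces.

Gen 0: 101111111
Gen 1 (rule 45): 111000000
Gen 2 (rule 129): 010011111
Gen 3 (rule 45): 010010000
Gen 4 (rule 129): 000000111
Gen 5 (rule 45): 111110100
Gen 6 (rule 129): 011100001
Gen 7 (rule 45): 010001101
Gen 8 (rule 129): 000100000
Gen 9 (rule 45): 110101111
Gen 10 (rule 129): 000000110

Answer: 000000110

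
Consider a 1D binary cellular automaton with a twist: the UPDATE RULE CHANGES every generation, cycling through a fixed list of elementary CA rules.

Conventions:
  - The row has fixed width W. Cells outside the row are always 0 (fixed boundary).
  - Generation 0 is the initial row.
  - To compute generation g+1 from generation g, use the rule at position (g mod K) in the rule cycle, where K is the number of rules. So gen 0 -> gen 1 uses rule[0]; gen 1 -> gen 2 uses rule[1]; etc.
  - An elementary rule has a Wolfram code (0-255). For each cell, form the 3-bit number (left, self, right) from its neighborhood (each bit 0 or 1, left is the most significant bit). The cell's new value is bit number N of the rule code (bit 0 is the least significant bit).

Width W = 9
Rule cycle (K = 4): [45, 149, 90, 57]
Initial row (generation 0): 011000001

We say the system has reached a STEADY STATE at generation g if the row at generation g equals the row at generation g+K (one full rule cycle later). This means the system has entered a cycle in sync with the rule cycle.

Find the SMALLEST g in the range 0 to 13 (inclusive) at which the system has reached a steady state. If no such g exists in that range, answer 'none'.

Gen 0: 011000001
Gen 1 (rule 45): 010011101
Gen 2 (rule 149): 011001001
Gen 3 (rule 90): 111110110
Gen 4 (rule 57): 100001101
Gen 5 (rule 45): 101101011
Gen 6 (rule 149): 100001000
Gen 7 (rule 90): 010010100
Gen 8 (rule 57): 001001011
Gen 9 (rule 45): 101001110
Gen 10 (rule 149): 101100101
Gen 11 (rule 90): 001111000
Gen 12 (rule 57): 101000111
Gen 13 (rule 45): 111010100
Gen 14 (rule 149): 010010111
Gen 15 (rule 90): 101100101
Gen 16 (rule 57): 011010010
Gen 17 (rule 45): 010110010

Answer: none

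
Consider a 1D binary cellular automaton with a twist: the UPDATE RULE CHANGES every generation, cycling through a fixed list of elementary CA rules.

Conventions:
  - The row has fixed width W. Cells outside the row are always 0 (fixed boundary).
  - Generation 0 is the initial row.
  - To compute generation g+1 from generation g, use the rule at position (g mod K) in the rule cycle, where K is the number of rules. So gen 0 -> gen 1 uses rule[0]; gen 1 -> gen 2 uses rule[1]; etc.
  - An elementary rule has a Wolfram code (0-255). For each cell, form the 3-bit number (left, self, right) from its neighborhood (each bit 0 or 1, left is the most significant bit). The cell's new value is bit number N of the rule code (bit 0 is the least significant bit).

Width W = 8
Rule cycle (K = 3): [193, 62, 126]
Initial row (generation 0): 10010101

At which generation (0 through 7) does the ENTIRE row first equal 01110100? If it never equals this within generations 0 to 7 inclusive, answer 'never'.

Answer: never

Derivation:
Gen 0: 10010101
Gen 1 (rule 193): 00000000
Gen 2 (rule 62): 00000000
Gen 3 (rule 126): 00000000
Gen 4 (rule 193): 11111111
Gen 5 (rule 62): 10000000
Gen 6 (rule 126): 11000000
Gen 7 (rule 193): 01011111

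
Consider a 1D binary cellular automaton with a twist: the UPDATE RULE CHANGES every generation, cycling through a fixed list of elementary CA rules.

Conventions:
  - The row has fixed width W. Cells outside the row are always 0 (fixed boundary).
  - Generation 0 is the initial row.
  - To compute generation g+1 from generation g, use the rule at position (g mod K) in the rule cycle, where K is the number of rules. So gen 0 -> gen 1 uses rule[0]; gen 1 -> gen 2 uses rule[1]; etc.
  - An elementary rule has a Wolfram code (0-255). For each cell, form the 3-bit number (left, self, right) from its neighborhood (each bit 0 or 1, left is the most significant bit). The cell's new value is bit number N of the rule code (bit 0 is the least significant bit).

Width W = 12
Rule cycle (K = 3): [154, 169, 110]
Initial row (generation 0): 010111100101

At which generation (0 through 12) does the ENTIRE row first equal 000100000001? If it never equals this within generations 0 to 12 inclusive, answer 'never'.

Gen 0: 010111100101
Gen 1 (rule 154): 100111011000
Gen 2 (rule 169): 000110110011
Gen 3 (rule 110): 001111110111
Gen 4 (rule 154): 011111100110
Gen 5 (rule 169): 011111000100
Gen 6 (rule 110): 110001001100
Gen 7 (rule 154): 101010111010
Gen 8 (rule 169): 010101110100
Gen 9 (rule 110): 111111011100
Gen 10 (rule 154): 111110011010
Gen 11 (rule 169): 111100010100
Gen 12 (rule 110): 100100111100

Answer: never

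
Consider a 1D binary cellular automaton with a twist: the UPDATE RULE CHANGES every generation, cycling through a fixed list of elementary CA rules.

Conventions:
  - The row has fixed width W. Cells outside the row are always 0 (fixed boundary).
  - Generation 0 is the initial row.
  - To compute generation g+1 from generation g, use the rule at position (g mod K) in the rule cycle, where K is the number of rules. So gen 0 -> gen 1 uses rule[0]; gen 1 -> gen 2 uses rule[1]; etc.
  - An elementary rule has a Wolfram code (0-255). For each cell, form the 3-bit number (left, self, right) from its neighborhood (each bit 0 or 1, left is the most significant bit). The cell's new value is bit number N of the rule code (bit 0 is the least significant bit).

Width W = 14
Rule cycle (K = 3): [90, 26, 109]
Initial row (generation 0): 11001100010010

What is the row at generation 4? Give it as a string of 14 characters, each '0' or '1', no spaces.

Gen 0: 11001100010010
Gen 1 (rule 90): 11111110101101
Gen 2 (rule 26): 10000000001000
Gen 3 (rule 109): 10111111101011
Gen 4 (rule 90): 00100000100011

Answer: 00100000100011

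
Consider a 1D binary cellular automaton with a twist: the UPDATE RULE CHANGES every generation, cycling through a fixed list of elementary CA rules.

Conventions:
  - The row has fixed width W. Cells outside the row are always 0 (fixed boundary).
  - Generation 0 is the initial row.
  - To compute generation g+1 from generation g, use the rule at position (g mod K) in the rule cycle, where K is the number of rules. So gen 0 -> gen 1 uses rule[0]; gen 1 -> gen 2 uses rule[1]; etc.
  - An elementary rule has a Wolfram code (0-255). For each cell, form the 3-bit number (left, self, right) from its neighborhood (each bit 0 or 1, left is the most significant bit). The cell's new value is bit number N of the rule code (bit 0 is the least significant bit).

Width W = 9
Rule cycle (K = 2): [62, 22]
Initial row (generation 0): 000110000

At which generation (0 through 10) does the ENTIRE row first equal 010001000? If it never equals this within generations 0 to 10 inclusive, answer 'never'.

Answer: 10

Derivation:
Gen 0: 000110000
Gen 1 (rule 62): 001101000
Gen 2 (rule 22): 010001100
Gen 3 (rule 62): 111011010
Gen 4 (rule 22): 000000011
Gen 5 (rule 62): 000000110
Gen 6 (rule 22): 000001001
Gen 7 (rule 62): 000011111
Gen 8 (rule 22): 000100000
Gen 9 (rule 62): 001110000
Gen 10 (rule 22): 010001000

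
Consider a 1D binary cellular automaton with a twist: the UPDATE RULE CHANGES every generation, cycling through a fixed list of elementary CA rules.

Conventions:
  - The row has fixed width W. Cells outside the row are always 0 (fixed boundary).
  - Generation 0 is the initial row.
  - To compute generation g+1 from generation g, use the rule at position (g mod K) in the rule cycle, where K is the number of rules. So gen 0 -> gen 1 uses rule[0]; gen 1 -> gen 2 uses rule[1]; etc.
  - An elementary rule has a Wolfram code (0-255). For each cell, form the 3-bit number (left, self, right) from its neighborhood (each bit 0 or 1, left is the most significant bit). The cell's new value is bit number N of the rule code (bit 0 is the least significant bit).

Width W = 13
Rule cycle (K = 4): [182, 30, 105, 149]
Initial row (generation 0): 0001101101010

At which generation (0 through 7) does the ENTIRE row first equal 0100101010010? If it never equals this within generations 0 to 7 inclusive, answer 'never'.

Gen 0: 0001101101010
Gen 1 (rule 182): 0010010011111
Gen 2 (rule 30): 0111111110000
Gen 3 (rule 105): 0100000010111
Gen 4 (rule 149): 0111111010010
Gen 5 (rule 182): 1011110111111
Gen 6 (rule 30): 1010000100000
Gen 7 (rule 105): 0100110001111

Answer: never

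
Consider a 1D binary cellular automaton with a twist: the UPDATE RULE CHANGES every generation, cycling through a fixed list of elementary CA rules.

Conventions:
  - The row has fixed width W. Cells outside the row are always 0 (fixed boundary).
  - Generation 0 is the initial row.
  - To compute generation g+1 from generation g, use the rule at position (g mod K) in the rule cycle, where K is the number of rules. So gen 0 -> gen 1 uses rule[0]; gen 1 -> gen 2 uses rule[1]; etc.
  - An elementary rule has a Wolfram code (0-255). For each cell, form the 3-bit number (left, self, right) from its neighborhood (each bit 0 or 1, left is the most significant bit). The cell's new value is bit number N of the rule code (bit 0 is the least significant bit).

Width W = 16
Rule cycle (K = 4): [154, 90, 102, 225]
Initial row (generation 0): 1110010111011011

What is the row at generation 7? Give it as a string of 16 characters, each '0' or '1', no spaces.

Gen 0: 1110010111011011
Gen 1 (rule 154): 1101100110010010
Gen 2 (rule 90): 1101111111101101
Gen 3 (rule 102): 0110000000110111
Gen 4 (rule 225): 0010111110011011
Gen 5 (rule 154): 0100111101110010
Gen 6 (rule 90): 1011100101011101
Gen 7 (rule 102): 1100101111100111

Answer: 1100101111100111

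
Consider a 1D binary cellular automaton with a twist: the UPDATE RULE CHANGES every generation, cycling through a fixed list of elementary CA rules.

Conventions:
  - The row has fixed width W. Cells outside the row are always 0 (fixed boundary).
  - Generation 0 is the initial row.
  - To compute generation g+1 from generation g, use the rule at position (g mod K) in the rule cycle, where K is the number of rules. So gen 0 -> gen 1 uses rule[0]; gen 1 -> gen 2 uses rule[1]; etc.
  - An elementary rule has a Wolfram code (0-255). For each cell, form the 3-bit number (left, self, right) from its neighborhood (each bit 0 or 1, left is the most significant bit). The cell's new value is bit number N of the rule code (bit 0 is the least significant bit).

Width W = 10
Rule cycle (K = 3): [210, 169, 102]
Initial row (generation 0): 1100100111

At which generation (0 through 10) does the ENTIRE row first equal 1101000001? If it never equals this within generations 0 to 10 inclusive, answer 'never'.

Gen 0: 1100100111
Gen 1 (rule 210): 0111011011
Gen 2 (rule 169): 0110110110
Gen 3 (rule 102): 1011011010
Gen 4 (rule 210): 0001001001
Gen 5 (rule 169): 1100000000
Gen 6 (rule 102): 0100000000
Gen 7 (rule 210): 1010000000
Gen 8 (rule 169): 0100111111
Gen 9 (rule 102): 1101000001
Gen 10 (rule 210): 0100100010

Answer: 9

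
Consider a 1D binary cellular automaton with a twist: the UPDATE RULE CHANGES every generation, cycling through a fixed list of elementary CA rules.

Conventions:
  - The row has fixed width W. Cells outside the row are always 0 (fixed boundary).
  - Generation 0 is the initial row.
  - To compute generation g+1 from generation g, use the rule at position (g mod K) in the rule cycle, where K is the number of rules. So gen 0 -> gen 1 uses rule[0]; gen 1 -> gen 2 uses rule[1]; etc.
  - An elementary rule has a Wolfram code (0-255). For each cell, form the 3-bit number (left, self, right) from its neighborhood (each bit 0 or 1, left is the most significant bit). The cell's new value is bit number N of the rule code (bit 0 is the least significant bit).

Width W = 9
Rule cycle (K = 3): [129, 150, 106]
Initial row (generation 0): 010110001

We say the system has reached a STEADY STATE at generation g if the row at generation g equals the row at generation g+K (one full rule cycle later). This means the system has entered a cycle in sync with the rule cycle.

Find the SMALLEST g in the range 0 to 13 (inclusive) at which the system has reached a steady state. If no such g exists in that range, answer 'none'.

Answer: none

Derivation:
Gen 0: 010110001
Gen 1 (rule 129): 000000100
Gen 2 (rule 150): 000001110
Gen 3 (rule 106): 000011010
Gen 4 (rule 129): 111000000
Gen 5 (rule 150): 010100000
Gen 6 (rule 106): 101000000
Gen 7 (rule 129): 000011111
Gen 8 (rule 150): 000101110
Gen 9 (rule 106): 001011010
Gen 10 (rule 129): 100000000
Gen 11 (rule 150): 110000000
Gen 12 (rule 106): 110000000
Gen 13 (rule 129): 000111111
Gen 14 (rule 150): 001011110
Gen 15 (rule 106): 010110010
Gen 16 (rule 129): 000000000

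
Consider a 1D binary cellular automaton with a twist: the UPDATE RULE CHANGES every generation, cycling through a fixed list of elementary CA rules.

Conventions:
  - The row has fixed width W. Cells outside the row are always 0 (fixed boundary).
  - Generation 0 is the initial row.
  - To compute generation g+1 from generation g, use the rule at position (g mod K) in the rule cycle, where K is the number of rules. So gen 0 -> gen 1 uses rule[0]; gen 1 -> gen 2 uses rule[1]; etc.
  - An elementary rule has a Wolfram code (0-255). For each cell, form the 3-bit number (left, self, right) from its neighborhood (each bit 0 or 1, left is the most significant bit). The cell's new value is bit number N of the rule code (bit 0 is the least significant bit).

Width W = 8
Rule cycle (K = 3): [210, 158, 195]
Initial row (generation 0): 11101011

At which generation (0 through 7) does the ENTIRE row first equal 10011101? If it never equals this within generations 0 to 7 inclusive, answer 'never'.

Gen 0: 11101011
Gen 1 (rule 210): 01100001
Gen 2 (rule 158): 11010011
Gen 3 (rule 195): 01000101
Gen 4 (rule 210): 10101000
Gen 5 (rule 158): 10101100
Gen 6 (rule 195): 00000101
Gen 7 (rule 210): 00001000

Answer: never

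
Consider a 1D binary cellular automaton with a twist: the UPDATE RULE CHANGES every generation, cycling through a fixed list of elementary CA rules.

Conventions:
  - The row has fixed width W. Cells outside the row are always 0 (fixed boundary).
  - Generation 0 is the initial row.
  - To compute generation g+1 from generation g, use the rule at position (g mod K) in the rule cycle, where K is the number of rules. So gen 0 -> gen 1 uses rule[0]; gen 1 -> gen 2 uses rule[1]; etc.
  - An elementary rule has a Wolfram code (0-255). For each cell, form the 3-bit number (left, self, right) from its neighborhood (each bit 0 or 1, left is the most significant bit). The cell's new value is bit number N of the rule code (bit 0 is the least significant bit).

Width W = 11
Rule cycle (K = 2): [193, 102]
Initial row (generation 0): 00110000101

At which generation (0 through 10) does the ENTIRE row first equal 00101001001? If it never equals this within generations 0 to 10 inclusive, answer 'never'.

Answer: 4

Derivation:
Gen 0: 00110000101
Gen 1 (rule 193): 10010110000
Gen 2 (rule 102): 10111010000
Gen 3 (rule 193): 00011000111
Gen 4 (rule 102): 00101001001
Gen 5 (rule 193): 10000000000
Gen 6 (rule 102): 10000000000
Gen 7 (rule 193): 00111111111
Gen 8 (rule 102): 01000000001
Gen 9 (rule 193): 00011111100
Gen 10 (rule 102): 00100000100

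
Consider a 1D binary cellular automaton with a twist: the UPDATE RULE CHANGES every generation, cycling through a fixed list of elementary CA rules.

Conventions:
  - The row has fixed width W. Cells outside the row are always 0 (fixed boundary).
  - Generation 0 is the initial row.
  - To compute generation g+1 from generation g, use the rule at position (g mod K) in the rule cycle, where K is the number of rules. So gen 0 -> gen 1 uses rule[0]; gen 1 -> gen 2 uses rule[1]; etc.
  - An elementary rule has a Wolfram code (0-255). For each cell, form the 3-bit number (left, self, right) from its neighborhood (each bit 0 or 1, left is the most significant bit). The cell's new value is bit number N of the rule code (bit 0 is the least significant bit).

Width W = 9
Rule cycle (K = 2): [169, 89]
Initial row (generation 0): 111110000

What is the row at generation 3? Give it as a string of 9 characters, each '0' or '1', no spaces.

Answer: 000101010

Derivation:
Gen 0: 111110000
Gen 1 (rule 169): 111100111
Gen 2 (rule 89): 100110101
Gen 3 (rule 169): 000101010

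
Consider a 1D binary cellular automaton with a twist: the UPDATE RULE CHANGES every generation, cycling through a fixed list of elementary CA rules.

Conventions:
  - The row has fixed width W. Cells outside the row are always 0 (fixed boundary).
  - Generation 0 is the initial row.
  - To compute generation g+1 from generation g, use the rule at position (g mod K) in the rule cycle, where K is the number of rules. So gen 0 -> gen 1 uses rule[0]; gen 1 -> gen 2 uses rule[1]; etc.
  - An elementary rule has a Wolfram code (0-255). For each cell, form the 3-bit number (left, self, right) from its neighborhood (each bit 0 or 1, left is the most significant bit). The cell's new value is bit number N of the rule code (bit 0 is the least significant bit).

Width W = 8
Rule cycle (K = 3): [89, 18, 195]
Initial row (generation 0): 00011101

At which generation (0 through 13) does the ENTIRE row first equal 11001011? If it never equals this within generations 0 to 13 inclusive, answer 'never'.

Gen 0: 00011101
Gen 1 (rule 89): 11010100
Gen 2 (rule 18): 00000010
Gen 3 (rule 195): 11111100
Gen 4 (rule 89): 10000111
Gen 5 (rule 18): 01001000
Gen 6 (rule 195): 10010011
Gen 7 (rule 89): 01001011
Gen 8 (rule 18): 10110000
Gen 9 (rule 195): 00010111
Gen 10 (rule 89): 11000101
Gen 11 (rule 18): 00101000
Gen 12 (rule 195): 11000011
Gen 13 (rule 89): 11111011

Answer: never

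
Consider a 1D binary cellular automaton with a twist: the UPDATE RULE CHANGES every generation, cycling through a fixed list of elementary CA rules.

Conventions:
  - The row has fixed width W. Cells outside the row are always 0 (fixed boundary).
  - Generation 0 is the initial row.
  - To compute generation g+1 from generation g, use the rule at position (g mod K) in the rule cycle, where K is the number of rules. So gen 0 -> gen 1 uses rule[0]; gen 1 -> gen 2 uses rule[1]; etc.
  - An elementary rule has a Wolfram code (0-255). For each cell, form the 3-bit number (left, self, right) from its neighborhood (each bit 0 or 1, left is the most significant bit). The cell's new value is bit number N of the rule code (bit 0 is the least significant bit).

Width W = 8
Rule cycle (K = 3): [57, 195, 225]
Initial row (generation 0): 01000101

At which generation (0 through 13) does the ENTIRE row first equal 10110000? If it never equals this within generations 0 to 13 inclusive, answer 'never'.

Gen 0: 01000101
Gen 1 (rule 57): 00110010
Gen 2 (rule 195): 11010100
Gen 3 (rule 225): 01101001
Gen 4 (rule 57): 01010100
Gen 5 (rule 195): 10000001
Gen 6 (rule 225): 00111100
Gen 7 (rule 57): 10100011
Gen 8 (rule 195): 00001101
Gen 9 (rule 225): 11100110
Gen 10 (rule 57): 10010101
Gen 11 (rule 195): 00100000
Gen 12 (rule 225): 10001111
Gen 13 (rule 57): 01101000

Answer: never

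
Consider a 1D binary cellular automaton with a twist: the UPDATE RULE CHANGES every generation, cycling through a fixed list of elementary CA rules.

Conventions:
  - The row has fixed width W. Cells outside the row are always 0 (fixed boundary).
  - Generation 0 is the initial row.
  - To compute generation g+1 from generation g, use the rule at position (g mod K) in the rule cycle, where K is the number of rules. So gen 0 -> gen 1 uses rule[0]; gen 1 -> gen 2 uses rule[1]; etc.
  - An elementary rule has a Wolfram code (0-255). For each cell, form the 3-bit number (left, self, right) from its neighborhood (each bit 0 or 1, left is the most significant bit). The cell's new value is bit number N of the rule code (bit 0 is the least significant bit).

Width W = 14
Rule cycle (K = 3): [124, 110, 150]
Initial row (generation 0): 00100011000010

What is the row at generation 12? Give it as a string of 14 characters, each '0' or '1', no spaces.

Answer: 01111101100111

Derivation:
Gen 0: 00100011000010
Gen 1 (rule 124): 00110011100011
Gen 2 (rule 110): 01110110100111
Gen 3 (rule 150): 10100000111010
Gen 4 (rule 124): 11110000101111
Gen 5 (rule 110): 10010001111001
Gen 6 (rule 150): 11111010110111
Gen 7 (rule 124): 10001111111101
Gen 8 (rule 110): 10011000000111
Gen 9 (rule 150): 11100100001010
Gen 10 (rule 124): 10110110001111
Gen 11 (rule 110): 11111110011001
Gen 12 (rule 150): 01111101100111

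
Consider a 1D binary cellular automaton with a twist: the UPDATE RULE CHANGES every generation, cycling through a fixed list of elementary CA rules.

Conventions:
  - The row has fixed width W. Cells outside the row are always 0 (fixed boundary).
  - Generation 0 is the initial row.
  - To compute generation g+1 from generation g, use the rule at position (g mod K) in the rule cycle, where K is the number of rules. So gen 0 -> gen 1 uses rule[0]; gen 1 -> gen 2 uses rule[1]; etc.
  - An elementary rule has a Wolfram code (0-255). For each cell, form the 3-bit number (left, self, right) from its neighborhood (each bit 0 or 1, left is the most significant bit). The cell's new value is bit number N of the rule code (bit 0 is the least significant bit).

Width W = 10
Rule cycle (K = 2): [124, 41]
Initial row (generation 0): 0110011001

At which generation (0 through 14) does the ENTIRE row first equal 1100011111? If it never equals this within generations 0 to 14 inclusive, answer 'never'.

Answer: never

Derivation:
Gen 0: 0110011001
Gen 1 (rule 124): 0111011101
Gen 2 (rule 41): 0100110010
Gen 3 (rule 124): 0110111011
Gen 4 (rule 41): 0101100110
Gen 5 (rule 124): 0111110111
Gen 6 (rule 41): 0100001100
Gen 7 (rule 124): 0110001110
Gen 8 (rule 41): 0100101000
Gen 9 (rule 124): 0110111100
Gen 10 (rule 41): 0101100001
Gen 11 (rule 124): 0111110001
Gen 12 (rule 41): 0100000100
Gen 13 (rule 124): 0110000110
Gen 14 (rule 41): 0100110100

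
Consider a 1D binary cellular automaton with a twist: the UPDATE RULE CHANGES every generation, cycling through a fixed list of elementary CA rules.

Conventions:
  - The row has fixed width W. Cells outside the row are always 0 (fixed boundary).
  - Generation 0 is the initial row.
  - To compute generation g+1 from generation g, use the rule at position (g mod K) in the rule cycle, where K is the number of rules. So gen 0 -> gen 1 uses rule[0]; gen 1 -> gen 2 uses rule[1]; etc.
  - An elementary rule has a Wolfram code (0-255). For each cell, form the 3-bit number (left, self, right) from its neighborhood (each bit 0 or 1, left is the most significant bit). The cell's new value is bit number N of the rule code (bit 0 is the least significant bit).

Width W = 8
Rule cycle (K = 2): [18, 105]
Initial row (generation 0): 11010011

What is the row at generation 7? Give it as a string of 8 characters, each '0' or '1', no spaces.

Gen 0: 11010011
Gen 1 (rule 18): 00001100
Gen 2 (rule 105): 11101101
Gen 3 (rule 18): 00000000
Gen 4 (rule 105): 11111111
Gen 5 (rule 18): 00000000
Gen 6 (rule 105): 11111111
Gen 7 (rule 18): 00000000

Answer: 00000000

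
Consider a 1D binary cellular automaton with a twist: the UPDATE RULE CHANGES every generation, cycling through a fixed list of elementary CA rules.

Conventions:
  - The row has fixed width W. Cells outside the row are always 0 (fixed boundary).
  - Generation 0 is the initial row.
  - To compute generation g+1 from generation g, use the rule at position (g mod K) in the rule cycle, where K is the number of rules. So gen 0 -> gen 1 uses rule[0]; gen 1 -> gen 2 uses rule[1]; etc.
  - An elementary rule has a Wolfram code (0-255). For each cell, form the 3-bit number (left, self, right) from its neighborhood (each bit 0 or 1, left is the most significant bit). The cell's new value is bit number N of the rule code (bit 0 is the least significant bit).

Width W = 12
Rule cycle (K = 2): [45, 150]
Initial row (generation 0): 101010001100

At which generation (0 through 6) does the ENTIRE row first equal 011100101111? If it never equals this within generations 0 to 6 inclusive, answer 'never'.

Answer: 2

Derivation:
Gen 0: 101010001100
Gen 1 (rule 45): 111110101001
Gen 2 (rule 150): 011100101111
Gen 3 (rule 45): 010000111000
Gen 4 (rule 150): 111001010100
Gen 5 (rule 45): 100001111101
Gen 6 (rule 150): 110010111001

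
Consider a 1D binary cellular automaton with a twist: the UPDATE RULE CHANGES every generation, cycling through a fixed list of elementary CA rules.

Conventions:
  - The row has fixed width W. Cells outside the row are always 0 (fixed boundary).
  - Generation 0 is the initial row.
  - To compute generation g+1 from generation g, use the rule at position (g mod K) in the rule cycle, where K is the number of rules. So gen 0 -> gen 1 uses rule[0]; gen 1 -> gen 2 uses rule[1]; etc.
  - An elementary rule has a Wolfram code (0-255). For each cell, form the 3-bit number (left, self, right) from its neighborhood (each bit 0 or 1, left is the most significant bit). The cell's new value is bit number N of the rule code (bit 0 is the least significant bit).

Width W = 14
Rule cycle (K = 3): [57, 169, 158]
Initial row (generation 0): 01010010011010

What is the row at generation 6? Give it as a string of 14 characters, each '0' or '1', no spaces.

Gen 0: 01010010011010
Gen 1 (rule 57): 00101001010101
Gen 2 (rule 169): 10010000101010
Gen 3 (rule 158): 11111001101011
Gen 4 (rule 57): 10000101010110
Gen 5 (rule 169): 00110010101100
Gen 6 (rule 158): 01101110101010

Answer: 01101110101010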